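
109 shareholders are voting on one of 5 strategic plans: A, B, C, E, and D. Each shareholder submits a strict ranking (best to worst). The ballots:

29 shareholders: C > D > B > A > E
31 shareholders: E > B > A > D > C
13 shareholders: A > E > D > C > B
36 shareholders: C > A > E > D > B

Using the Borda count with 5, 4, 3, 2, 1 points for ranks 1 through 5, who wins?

A: 29·2 + 31·3 + 13·5 + 36·4 = 360
B: 29·3 + 31·4 + 13·1 + 36·1 = 260
C: 29·5 + 31·1 + 13·2 + 36·5 = 382
E: 29·1 + 31·5 + 13·4 + 36·3 = 344
D: 29·4 + 31·2 + 13·3 + 36·2 = 289
C has the highest Borda score (382).

C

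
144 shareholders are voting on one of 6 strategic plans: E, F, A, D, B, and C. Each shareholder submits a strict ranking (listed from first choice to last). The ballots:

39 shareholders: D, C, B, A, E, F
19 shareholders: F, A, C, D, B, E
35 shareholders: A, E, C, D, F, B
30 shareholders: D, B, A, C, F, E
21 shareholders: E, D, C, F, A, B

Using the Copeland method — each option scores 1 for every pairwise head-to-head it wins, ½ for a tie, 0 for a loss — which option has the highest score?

D

E: beats F; loses to A, D, B, and C → score 1.
F: beats B; loses to E, A, D, and C → score 1.
A: beats E, F, B, and C; loses to D → score 4.
D: beats E, F, A, B, and C → score 5.
B: beats E; loses to F, A, D, and C → score 1.
C: beats E, F, and B; loses to A and D → score 3.
D has the best pairwise record.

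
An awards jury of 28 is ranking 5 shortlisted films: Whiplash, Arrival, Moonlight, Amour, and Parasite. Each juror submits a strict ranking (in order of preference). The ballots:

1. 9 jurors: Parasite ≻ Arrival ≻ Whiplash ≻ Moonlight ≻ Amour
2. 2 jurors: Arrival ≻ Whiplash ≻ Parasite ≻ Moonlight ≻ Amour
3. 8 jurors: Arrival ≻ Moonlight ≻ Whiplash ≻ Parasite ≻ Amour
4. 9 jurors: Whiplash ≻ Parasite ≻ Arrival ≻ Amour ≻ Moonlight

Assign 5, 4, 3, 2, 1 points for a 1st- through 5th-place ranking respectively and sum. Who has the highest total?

Whiplash: 9·3 + 2·4 + 8·3 + 9·5 = 104
Arrival: 9·4 + 2·5 + 8·5 + 9·3 = 113
Moonlight: 9·2 + 2·2 + 8·4 + 9·1 = 63
Amour: 9·1 + 2·1 + 8·1 + 9·2 = 37
Parasite: 9·5 + 2·3 + 8·2 + 9·4 = 103
Arrival has the highest Borda score (113).

Arrival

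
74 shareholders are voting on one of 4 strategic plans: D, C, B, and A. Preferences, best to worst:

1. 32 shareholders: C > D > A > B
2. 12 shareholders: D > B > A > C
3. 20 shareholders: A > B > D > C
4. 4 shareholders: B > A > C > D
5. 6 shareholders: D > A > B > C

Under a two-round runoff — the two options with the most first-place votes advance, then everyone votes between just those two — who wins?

A

Round 1 first-place votes: D 18, C 32, B 4, A 20.
C and A advance.
Runoff: C is preferred to A by 32 voters; A by 42.
A wins the runoff.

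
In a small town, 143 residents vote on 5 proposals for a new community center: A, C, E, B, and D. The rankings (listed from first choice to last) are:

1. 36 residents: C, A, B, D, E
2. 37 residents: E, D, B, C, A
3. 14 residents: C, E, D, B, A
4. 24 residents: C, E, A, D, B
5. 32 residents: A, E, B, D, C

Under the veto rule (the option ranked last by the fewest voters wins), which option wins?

D

Last-place votes: A 51, C 32, E 36, B 24, D 0.
D is ranked last by the fewest voters, so D wins.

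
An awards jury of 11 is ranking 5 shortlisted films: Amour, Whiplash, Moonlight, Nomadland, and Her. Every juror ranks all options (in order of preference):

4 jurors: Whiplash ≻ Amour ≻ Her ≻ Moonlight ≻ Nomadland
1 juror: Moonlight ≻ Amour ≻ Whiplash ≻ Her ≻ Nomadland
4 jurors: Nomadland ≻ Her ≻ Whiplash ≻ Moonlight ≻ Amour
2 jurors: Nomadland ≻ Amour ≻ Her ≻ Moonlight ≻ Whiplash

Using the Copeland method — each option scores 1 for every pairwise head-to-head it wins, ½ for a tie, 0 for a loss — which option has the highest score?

Amour: beats Moonlight and Her; loses to Whiplash and Nomadland → score 2.
Whiplash: beats Amour and Moonlight; loses to Nomadland and Her → score 2.
Moonlight: loses to Amour, Whiplash, Nomadland, and Her → score 0.
Nomadland: beats Amour, Whiplash, Moonlight, and Her → score 4.
Her: beats Whiplash and Moonlight; loses to Amour and Nomadland → score 2.
Nomadland has the best pairwise record.

Nomadland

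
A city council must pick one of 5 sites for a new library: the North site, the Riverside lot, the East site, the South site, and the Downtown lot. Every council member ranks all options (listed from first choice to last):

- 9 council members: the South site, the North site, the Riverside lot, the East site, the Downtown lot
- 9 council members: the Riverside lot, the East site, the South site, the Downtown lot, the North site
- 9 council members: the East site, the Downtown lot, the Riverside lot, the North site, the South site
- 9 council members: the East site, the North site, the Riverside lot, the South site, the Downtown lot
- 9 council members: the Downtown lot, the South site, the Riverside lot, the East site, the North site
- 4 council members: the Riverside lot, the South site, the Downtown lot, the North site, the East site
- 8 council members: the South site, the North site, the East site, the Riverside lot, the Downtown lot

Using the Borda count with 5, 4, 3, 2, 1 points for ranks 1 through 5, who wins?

the South site

the North site: 9·4 + 9·1 + 9·2 + 9·4 + 9·1 + 4·2 + 8·4 = 148
the Riverside lot: 9·3 + 9·5 + 9·3 + 9·3 + 9·3 + 4·5 + 8·2 = 189
the East site: 9·2 + 9·4 + 9·5 + 9·5 + 9·2 + 4·1 + 8·3 = 190
the South site: 9·5 + 9·3 + 9·1 + 9·2 + 9·4 + 4·4 + 8·5 = 191
the Downtown lot: 9·1 + 9·2 + 9·4 + 9·1 + 9·5 + 4·3 + 8·1 = 137
the South site has the highest Borda score (191).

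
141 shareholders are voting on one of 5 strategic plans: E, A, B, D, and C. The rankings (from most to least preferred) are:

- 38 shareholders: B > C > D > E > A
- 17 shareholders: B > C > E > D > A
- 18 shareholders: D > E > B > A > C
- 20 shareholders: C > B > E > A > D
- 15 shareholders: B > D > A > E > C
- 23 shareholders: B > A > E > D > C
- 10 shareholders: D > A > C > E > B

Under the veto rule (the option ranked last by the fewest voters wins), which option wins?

Last-place votes: E 0, A 55, B 10, D 20, C 56.
E is ranked last by the fewest voters, so E wins.

E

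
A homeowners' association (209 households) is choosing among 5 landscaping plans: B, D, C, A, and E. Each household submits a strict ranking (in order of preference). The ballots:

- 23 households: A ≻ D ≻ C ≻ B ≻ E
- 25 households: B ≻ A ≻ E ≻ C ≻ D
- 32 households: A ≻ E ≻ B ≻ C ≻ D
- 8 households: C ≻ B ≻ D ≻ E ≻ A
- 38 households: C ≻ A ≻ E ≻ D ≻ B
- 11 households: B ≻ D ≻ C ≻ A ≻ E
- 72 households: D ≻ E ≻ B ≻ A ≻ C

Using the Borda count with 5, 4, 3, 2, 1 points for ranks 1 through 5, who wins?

A

B: 23·2 + 25·5 + 32·3 + 8·4 + 38·1 + 11·5 + 72·3 = 608
D: 23·4 + 25·1 + 32·1 + 8·3 + 38·2 + 11·4 + 72·5 = 653
C: 23·3 + 25·2 + 32·2 + 8·5 + 38·5 + 11·3 + 72·1 = 518
A: 23·5 + 25·4 + 32·5 + 8·1 + 38·4 + 11·2 + 72·2 = 701
E: 23·1 + 25·3 + 32·4 + 8·2 + 38·3 + 11·1 + 72·4 = 655
A has the highest Borda score (701).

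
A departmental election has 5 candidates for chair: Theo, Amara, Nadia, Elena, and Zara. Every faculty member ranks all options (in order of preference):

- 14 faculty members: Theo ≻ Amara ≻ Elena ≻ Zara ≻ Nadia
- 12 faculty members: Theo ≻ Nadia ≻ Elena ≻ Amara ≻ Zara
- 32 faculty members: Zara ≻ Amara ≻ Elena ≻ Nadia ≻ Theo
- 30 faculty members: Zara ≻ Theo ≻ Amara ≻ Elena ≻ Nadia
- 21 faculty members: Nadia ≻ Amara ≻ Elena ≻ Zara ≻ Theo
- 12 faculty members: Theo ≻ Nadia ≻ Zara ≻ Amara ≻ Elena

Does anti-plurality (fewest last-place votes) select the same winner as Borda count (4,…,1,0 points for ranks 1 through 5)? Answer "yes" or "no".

no

Anti-plurality — last-place votes: Theo 53, Amara 0, Nadia 44, Elena 12, Zara 12. Winner: Amara.
Borda — scores: Theo 242, Amara 285, Nadia 188, Elena 188, Zara 307. Winner: Zara.
The two methods disagree.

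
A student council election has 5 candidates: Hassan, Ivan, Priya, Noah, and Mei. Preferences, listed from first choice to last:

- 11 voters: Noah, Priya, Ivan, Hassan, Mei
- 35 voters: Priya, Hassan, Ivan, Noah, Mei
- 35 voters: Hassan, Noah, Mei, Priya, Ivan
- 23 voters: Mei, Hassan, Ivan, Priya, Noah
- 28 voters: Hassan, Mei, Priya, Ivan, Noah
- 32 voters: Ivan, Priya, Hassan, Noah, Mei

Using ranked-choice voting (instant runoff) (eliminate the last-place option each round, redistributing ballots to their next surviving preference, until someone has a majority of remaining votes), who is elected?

Round 1: Hassan 63, Ivan 32, Priya 35, Noah 11, Mei 23. Eliminate Noah.
Round 2: Hassan 63, Ivan 32, Priya 46, Mei 23. Eliminate Mei.
Round 3: Hassan 86, Ivan 32, Priya 46. Hassan has a majority.

Hassan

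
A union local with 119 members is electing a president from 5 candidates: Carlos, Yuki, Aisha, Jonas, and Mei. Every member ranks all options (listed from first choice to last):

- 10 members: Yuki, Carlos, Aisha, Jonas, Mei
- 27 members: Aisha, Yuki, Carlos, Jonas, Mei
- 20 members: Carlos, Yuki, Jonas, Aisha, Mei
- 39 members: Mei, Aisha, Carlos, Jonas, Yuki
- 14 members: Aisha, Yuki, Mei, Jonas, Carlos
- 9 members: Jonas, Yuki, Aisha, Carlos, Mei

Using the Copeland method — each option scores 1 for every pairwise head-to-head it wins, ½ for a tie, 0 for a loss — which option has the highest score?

Aisha

Carlos: beats Jonas and Mei; loses to Yuki and Aisha → score 2.
Yuki: beats Carlos, Jonas, and Mei; loses to Aisha → score 3.
Aisha: beats Carlos, Yuki, Jonas, and Mei → score 4.
Jonas: beats Mei; loses to Carlos, Yuki, and Aisha → score 1.
Mei: loses to Carlos, Yuki, Aisha, and Jonas → score 0.
Aisha has the best pairwise record.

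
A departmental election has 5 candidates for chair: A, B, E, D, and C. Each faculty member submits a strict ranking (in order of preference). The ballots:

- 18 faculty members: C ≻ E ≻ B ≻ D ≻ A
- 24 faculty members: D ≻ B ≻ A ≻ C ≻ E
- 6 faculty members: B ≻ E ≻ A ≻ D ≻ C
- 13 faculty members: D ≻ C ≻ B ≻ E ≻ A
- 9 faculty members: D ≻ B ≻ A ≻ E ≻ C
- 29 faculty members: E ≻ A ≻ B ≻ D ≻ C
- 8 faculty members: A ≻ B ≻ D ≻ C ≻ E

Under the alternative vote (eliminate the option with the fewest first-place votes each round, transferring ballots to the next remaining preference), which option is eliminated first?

B

Round 1: A 8, B 6, E 29, D 46, C 18. Eliminate B.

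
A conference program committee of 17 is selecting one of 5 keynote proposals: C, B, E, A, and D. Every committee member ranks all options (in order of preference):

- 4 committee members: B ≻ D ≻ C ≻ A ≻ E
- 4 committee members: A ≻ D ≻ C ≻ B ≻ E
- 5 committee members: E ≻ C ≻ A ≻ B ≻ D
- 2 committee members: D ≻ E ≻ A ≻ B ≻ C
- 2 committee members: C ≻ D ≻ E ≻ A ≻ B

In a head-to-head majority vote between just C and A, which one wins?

Voters preferring C to A: 11; preferring A to C: 6.
C wins the head-to-head.

C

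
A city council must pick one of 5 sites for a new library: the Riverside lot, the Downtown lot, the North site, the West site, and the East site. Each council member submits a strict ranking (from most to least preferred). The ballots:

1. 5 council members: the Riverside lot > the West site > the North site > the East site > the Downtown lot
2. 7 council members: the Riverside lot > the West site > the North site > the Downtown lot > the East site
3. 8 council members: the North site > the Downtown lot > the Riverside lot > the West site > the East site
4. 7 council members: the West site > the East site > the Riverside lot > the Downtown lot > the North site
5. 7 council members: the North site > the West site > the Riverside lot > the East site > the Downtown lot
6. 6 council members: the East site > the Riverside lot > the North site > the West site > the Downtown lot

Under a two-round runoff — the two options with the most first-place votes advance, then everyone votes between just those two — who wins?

Round 1 first-place votes: the Riverside lot 12, the Downtown lot 0, the North site 15, the West site 7, the East site 6.
the North site and the Riverside lot advance.
Runoff: the North site is preferred to the Riverside lot by 15 voters; the Riverside lot by 25.
the Riverside lot wins the runoff.

the Riverside lot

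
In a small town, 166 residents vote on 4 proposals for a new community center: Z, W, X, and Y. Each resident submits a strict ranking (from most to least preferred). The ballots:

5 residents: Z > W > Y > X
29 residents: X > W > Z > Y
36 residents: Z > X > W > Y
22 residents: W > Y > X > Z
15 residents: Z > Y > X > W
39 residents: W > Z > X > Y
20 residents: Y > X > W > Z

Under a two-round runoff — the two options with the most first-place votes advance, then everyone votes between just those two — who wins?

W

Round 1 first-place votes: Z 56, W 61, X 29, Y 20.
W and Z advance.
Runoff: W is preferred to Z by 110 voters; Z by 56.
W wins the runoff.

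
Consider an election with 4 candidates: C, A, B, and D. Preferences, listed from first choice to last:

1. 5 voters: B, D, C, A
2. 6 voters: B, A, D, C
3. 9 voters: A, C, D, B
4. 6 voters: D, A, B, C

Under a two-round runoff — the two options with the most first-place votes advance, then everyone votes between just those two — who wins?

Round 1 first-place votes: C 0, A 9, B 11, D 6.
B and A advance.
Runoff: B is preferred to A by 11 voters; A by 15.
A wins the runoff.

A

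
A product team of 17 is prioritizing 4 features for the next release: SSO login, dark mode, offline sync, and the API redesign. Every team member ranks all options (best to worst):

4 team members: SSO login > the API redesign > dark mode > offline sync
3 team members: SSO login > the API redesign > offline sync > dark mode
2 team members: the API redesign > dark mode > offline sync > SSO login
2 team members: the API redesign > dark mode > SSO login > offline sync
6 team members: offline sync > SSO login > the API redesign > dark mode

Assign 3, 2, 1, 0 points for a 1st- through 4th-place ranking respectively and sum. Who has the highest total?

SSO login

SSO login: 4·3 + 3·3 + 2·0 + 2·1 + 6·2 = 35
dark mode: 4·1 + 3·0 + 2·2 + 2·2 + 6·0 = 12
offline sync: 4·0 + 3·1 + 2·1 + 2·0 + 6·3 = 23
the API redesign: 4·2 + 3·2 + 2·3 + 2·3 + 6·1 = 32
SSO login has the highest Borda score (35).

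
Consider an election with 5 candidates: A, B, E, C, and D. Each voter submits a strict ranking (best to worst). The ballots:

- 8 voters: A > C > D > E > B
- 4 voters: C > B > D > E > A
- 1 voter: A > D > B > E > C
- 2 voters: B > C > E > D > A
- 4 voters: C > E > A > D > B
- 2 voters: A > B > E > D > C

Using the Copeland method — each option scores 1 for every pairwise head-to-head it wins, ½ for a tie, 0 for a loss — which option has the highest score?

A

A: beats B, E, C, and D → score 4.
B: loses to A, E, C, and D → score 0.
E: beats B; loses to A, C, and D → score 1.
C: beats B, E, and D; loses to A → score 3.
D: beats B and E; loses to A and C → score 2.
A has the best pairwise record.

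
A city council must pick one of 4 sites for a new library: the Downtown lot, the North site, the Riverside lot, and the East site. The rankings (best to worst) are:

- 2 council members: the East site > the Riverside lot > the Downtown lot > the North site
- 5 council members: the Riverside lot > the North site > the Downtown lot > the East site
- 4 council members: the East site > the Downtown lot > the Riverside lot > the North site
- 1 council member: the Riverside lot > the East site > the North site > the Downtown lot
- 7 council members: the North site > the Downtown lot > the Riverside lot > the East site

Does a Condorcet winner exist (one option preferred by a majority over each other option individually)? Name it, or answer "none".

Checking pairwise contests:
the North site beats the Downtown lot 13–6.
the Riverside lot beats the North site 12–7.
the Downtown lot beats the Riverside lot 11–8.
the Downtown lot beats the East site 12–7.
Every option loses at least one head-to-head, so there is no Condorcet winner.

none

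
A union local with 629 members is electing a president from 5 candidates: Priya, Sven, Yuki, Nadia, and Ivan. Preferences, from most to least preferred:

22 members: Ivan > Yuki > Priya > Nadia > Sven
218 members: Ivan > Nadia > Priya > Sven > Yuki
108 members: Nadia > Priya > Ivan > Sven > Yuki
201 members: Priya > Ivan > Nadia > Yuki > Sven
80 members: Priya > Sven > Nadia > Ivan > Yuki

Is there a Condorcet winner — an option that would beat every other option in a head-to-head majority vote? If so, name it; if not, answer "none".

Checking pairwise contests:
Nadia beats Priya 326–303.
Priya beats Sven 629–0.
Priya beats Yuki 607–22.
Ivan beats Nadia 441–188.
Priya beats Ivan 389–240.
Every option loses at least one head-to-head, so there is no Condorcet winner.

none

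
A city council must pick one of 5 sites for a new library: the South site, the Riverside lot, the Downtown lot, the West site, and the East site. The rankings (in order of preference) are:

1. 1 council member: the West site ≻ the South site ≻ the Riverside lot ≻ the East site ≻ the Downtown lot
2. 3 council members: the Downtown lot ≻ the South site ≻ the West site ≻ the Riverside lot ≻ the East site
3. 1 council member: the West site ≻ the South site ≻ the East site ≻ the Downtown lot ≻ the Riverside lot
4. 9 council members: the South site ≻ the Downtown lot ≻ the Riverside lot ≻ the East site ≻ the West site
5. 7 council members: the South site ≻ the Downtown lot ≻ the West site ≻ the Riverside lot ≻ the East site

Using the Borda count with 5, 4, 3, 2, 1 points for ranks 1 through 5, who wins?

the South site: 1·4 + 3·4 + 1·4 + 9·5 + 7·5 = 100
the Riverside lot: 1·3 + 3·2 + 1·1 + 9·3 + 7·2 = 51
the Downtown lot: 1·1 + 3·5 + 1·2 + 9·4 + 7·4 = 82
the West site: 1·5 + 3·3 + 1·5 + 9·1 + 7·3 = 49
the East site: 1·2 + 3·1 + 1·3 + 9·2 + 7·1 = 33
the South site has the highest Borda score (100).

the South site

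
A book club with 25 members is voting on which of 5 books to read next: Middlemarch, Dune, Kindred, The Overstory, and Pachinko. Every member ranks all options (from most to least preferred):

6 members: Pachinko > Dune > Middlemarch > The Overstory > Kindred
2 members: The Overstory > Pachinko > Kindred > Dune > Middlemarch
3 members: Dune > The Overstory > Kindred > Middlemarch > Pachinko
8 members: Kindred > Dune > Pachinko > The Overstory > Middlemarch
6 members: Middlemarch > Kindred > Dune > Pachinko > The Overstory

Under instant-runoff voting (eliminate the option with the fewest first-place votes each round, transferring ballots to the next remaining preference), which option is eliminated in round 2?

Round 1: Middlemarch 6, Dune 3, Kindred 8, The Overstory 2, Pachinko 6. Eliminate The Overstory.
Round 2: Middlemarch 6, Dune 3, Kindred 8, Pachinko 8. Eliminate Dune.

Dune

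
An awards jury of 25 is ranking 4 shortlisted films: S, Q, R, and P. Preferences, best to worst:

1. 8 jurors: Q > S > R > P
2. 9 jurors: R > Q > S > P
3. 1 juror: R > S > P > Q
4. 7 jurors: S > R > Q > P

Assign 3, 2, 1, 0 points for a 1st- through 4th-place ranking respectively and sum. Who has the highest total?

S: 8·2 + 9·1 + 1·2 + 7·3 = 48
Q: 8·3 + 9·2 + 1·0 + 7·1 = 49
R: 8·1 + 9·3 + 1·3 + 7·2 = 52
P: 8·0 + 9·0 + 1·1 + 7·0 = 1
R has the highest Borda score (52).

R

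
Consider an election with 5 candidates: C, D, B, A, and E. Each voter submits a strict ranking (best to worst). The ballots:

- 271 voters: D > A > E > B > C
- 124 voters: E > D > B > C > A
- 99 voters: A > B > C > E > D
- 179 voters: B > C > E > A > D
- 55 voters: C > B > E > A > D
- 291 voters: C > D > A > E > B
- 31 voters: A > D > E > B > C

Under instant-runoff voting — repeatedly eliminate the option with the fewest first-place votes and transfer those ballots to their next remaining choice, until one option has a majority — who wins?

C

Round 1: C 346, D 271, B 179, A 130, E 124. Eliminate E.
Round 2: C 346, D 395, B 179, A 130. Eliminate A.
Round 3: C 346, D 426, B 278. Eliminate B.
Round 4: C 624, D 426. C has a majority.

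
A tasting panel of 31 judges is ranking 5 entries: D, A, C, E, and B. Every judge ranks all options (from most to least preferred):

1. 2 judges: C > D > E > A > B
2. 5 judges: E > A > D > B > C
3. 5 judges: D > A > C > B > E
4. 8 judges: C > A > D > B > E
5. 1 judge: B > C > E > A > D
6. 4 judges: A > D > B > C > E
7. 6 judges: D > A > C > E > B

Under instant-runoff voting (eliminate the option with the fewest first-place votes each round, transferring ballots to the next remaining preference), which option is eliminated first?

B

Round 1: D 11, A 4, C 10, E 5, B 1. Eliminate B.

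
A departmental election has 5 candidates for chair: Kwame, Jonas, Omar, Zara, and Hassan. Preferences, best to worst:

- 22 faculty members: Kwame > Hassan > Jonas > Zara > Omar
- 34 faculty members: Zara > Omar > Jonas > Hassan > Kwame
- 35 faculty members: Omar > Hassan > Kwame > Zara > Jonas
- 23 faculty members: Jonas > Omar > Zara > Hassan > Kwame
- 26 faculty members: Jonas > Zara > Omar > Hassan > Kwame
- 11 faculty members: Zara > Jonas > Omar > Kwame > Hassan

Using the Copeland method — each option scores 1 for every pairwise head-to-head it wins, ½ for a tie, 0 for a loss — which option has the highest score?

Kwame: loses to Jonas, Omar, Zara, and Hassan → score 0.
Jonas: beats Kwame, Omar, and Hassan; loses to Zara → score 3.
Omar: beats Kwame and Hassan; loses to Jonas and Zara → score 2.
Zara: beats Kwame, Jonas, Omar, and Hassan → score 4.
Hassan: beats Kwame; loses to Jonas, Omar, and Zara → score 1.
Zara has the best pairwise record.

Zara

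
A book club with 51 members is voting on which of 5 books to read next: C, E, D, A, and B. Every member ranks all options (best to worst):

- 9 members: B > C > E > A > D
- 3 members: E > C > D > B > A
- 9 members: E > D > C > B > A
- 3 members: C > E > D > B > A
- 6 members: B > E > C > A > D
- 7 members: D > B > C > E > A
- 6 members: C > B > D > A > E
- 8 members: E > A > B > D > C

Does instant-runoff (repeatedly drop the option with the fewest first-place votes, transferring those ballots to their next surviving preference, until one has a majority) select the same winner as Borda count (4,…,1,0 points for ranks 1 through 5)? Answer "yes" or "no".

Instant-runoff — R1 C 9, E 20, D 7, A 0, B 15 (A out); R2 C 9, E 20, D 7, B 15 (D out); R3 C 9, E 20, B 22 (C out); R4 E 23, B 28 (B winner). Winner: B.
Borda — scores: C 116, E 132, D 87, A 45, B 130. Winner: E.
The two methods disagree.

no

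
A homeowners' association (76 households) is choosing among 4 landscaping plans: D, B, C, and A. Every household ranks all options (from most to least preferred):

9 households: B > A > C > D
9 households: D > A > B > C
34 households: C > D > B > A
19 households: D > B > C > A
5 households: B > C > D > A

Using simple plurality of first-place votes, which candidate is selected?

First-place votes: D 28, B 14, C 34, A 0.
C has the most first-place votes.

C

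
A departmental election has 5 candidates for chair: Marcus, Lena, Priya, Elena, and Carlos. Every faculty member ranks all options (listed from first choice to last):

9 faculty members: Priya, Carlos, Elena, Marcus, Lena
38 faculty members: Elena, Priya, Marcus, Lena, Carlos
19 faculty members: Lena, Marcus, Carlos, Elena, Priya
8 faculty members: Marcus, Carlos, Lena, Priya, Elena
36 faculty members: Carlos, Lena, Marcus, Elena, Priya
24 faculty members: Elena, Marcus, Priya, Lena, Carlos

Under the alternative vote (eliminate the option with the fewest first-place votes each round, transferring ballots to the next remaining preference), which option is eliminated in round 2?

Priya

Round 1: Marcus 8, Lena 19, Priya 9, Elena 62, Carlos 36. Eliminate Marcus.
Round 2: Lena 19, Priya 9, Elena 62, Carlos 44. Eliminate Priya.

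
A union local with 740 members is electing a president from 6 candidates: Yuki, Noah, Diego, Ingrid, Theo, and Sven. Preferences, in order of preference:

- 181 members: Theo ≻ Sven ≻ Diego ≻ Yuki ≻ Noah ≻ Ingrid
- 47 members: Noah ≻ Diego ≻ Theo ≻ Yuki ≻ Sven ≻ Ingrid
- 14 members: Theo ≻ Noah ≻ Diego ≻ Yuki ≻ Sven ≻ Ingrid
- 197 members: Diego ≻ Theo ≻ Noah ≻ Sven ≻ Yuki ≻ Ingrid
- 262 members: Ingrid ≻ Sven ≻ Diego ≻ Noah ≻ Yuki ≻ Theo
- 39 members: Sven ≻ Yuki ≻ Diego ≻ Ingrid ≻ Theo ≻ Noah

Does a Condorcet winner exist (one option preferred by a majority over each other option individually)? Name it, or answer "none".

Checking pairwise contests:
Noah beats Yuki 520–220.
Diego beats Noah 679–61.
Sven beats Diego 482–258.
Yuki beats Ingrid 478–262.
Diego beats Theo 545–195.
Theo beats Sven 439–301.
Every option loses at least one head-to-head, so there is no Condorcet winner.

none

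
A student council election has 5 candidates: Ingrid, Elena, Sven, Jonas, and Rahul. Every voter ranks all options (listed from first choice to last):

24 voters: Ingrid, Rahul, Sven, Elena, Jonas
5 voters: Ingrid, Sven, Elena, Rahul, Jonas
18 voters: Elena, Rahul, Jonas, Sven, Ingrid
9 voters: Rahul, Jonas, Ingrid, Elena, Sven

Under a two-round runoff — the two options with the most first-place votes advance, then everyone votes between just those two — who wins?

Round 1 first-place votes: Ingrid 29, Elena 18, Sven 0, Jonas 0, Rahul 9.
Ingrid and Elena advance.
Runoff: Ingrid is preferred to Elena by 38 voters; Elena by 18.
Ingrid wins the runoff.

Ingrid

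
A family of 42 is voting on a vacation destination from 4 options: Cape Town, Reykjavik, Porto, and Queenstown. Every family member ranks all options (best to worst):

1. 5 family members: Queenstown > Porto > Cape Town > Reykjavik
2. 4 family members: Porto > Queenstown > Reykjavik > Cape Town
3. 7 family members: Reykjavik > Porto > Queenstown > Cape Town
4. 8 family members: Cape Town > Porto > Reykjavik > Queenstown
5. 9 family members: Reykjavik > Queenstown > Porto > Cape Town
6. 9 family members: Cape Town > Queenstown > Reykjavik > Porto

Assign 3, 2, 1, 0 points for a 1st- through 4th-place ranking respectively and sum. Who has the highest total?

Cape Town: 5·1 + 4·0 + 7·0 + 8·3 + 9·0 + 9·3 = 56
Reykjavik: 5·0 + 4·1 + 7·3 + 8·1 + 9·3 + 9·1 = 69
Porto: 5·2 + 4·3 + 7·2 + 8·2 + 9·1 + 9·0 = 61
Queenstown: 5·3 + 4·2 + 7·1 + 8·0 + 9·2 + 9·2 = 66
Reykjavik has the highest Borda score (69).

Reykjavik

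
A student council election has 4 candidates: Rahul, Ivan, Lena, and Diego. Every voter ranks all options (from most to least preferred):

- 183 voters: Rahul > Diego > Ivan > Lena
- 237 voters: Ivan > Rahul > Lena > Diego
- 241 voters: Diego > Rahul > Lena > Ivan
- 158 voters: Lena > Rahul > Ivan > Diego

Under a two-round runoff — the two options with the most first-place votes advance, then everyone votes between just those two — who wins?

Diego

Round 1 first-place votes: Rahul 183, Ivan 237, Lena 158, Diego 241.
Diego and Ivan advance.
Runoff: Diego is preferred to Ivan by 424 voters; Ivan by 395.
Diego wins the runoff.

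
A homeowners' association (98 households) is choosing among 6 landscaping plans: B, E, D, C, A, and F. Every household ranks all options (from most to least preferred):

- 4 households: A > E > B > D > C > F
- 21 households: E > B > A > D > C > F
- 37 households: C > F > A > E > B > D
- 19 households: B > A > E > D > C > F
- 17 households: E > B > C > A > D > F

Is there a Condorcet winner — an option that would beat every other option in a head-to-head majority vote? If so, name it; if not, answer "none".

Checking pairwise contests:
E beats B 79–19.
A beats E 60–38.
B beats D 98–0.
B beats C 61–37.
B beats A 57–41.
B beats F 61–37.
Every option loses at least one head-to-head, so there is no Condorcet winner.

none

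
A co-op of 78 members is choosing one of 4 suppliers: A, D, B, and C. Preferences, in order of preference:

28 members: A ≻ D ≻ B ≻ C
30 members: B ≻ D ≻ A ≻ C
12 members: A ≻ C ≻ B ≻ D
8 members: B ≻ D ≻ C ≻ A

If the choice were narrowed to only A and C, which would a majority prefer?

A

Voters preferring A to C: 70; preferring C to A: 8.
A wins the head-to-head.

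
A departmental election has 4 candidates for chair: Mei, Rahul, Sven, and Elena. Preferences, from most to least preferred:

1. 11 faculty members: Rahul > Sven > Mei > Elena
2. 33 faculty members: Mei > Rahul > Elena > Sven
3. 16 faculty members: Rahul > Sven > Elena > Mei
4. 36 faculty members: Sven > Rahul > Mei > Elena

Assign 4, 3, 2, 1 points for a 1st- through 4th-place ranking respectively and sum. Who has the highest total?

Mei: 11·2 + 33·4 + 16·1 + 36·2 = 242
Rahul: 11·4 + 33·3 + 16·4 + 36·3 = 315
Sven: 11·3 + 33·1 + 16·3 + 36·4 = 258
Elena: 11·1 + 33·2 + 16·2 + 36·1 = 145
Rahul has the highest Borda score (315).

Rahul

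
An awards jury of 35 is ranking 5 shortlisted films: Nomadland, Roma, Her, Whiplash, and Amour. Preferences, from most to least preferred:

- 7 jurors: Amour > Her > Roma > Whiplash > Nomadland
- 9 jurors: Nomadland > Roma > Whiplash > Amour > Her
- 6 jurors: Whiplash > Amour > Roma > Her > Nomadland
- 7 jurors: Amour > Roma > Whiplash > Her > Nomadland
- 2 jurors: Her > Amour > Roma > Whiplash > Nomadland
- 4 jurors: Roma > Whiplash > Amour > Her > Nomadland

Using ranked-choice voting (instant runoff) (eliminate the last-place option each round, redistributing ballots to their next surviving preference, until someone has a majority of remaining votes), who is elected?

Whiplash

Round 1: Nomadland 9, Roma 4, Her 2, Whiplash 6, Amour 14. Eliminate Her.
Round 2: Nomadland 9, Roma 4, Whiplash 6, Amour 16. Eliminate Roma.
Round 3: Nomadland 9, Whiplash 10, Amour 16. Eliminate Nomadland.
Round 4: Whiplash 19, Amour 16. Whiplash has a majority.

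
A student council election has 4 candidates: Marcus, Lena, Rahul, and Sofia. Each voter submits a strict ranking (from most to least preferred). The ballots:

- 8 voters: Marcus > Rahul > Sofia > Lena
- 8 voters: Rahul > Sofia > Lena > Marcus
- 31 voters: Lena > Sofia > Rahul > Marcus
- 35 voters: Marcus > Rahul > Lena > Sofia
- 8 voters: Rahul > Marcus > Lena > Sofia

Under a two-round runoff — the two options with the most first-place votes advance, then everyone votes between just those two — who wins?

Round 1 first-place votes: Marcus 43, Lena 31, Rahul 16, Sofia 0.
Marcus and Lena advance.
Runoff: Marcus is preferred to Lena by 51 voters; Lena by 39.
Marcus wins the runoff.

Marcus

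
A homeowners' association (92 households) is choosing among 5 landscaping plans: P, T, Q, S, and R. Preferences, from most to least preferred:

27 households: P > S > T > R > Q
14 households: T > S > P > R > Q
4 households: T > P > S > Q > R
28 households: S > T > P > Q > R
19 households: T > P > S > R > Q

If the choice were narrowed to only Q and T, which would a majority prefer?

T

Voters preferring Q to T: 0; preferring T to Q: 92.
T wins the head-to-head.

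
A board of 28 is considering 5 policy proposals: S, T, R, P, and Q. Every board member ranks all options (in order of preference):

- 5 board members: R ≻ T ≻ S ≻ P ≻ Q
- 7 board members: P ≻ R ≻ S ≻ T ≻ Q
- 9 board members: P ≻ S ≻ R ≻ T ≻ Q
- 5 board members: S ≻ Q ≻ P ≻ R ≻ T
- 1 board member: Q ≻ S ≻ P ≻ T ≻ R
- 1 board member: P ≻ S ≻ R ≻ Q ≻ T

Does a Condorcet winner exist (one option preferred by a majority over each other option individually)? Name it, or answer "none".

P

P vs S: 17–11 for P.
P vs T: 23–5 for P.
P vs R: 23–5 for P.
P vs Q: 22–6 for P.
P beats every other option head-to-head.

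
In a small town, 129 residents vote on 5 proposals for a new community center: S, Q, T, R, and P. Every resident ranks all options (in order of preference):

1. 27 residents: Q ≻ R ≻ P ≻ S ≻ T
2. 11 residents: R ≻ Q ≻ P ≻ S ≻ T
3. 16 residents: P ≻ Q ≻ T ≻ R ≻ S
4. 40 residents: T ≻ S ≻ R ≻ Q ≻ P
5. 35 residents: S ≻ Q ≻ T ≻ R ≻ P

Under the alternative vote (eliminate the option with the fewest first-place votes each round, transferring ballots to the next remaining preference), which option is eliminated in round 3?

S

Round 1: S 35, Q 27, T 40, R 11, P 16. Eliminate R.
Round 2: S 35, Q 38, T 40, P 16. Eliminate P.
Round 3: S 35, Q 54, T 40. Eliminate S.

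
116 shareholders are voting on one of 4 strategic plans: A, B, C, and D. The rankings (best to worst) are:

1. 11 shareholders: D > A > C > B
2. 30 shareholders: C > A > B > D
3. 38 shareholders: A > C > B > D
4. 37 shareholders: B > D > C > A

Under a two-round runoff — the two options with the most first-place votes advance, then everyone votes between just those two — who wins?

A

Round 1 first-place votes: A 38, B 37, C 30, D 11.
A and B advance.
Runoff: A is preferred to B by 79 voters; B by 37.
A wins the runoff.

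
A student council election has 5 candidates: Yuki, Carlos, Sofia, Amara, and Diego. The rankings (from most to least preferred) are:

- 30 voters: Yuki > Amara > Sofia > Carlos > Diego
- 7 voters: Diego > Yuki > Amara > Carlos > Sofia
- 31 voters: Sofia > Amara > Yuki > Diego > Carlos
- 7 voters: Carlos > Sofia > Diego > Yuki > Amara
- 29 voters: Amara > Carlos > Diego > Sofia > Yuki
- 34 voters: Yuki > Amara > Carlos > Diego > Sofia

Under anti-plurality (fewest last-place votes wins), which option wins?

Last-place votes: Yuki 29, Carlos 31, Sofia 41, Amara 7, Diego 30.
Amara is ranked last by the fewest voters, so Amara wins.

Amara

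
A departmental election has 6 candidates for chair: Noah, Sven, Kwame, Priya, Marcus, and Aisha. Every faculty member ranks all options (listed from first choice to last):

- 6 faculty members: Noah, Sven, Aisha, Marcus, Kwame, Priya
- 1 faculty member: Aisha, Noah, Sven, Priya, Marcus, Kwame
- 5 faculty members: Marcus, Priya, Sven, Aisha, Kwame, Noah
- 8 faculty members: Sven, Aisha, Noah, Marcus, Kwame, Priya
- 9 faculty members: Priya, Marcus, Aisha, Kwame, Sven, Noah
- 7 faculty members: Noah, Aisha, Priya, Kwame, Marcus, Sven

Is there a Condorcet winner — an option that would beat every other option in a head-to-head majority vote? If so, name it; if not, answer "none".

none

Checking pairwise contests:
Sven beats Noah 22–14.
Priya beats Sven 21–15.
Noah beats Kwame 22–14.
Noah beats Priya 22–14.
Noah beats Marcus 22–14.
Sven beats Aisha 19–17.
Every option loses at least one head-to-head, so there is no Condorcet winner.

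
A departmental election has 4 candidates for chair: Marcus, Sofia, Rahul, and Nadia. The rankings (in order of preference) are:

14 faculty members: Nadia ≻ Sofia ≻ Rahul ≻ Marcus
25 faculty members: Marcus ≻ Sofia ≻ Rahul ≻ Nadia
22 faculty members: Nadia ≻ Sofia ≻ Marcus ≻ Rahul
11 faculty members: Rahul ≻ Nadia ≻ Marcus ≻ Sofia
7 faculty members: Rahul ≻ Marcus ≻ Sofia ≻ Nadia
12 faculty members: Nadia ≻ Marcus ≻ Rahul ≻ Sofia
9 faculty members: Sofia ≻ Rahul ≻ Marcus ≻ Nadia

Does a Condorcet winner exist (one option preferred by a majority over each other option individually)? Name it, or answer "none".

Checking pairwise contests:
Nadia beats Marcus 59–41.
Marcus beats Sofia 55–45.
Marcus beats Rahul 59–41.
Rahul beats Nadia 52–48.
Every option loses at least one head-to-head, so there is no Condorcet winner.

none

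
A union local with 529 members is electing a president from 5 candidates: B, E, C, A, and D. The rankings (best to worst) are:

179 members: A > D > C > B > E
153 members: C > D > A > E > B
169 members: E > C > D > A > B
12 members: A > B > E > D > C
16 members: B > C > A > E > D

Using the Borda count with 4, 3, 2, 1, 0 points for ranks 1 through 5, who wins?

B: 179·1 + 153·0 + 169·0 + 12·3 + 16·4 = 279
E: 179·0 + 153·1 + 169·4 + 12·2 + 16·1 = 869
C: 179·2 + 153·4 + 169·3 + 12·0 + 16·3 = 1525
A: 179·4 + 153·2 + 169·1 + 12·4 + 16·2 = 1271
D: 179·3 + 153·3 + 169·2 + 12·1 + 16·0 = 1346
C has the highest Borda score (1525).

C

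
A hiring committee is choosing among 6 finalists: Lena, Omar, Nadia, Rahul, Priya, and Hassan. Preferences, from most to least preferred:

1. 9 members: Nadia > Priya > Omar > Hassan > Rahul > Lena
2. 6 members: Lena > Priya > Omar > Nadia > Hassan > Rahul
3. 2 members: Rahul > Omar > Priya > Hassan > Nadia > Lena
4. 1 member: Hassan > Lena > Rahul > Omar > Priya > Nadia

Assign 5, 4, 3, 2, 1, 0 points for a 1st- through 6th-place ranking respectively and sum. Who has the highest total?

Priya

Lena: 9·0 + 6·5 + 2·0 + 1·4 = 34
Omar: 9·3 + 6·3 + 2·4 + 1·2 = 55
Nadia: 9·5 + 6·2 + 2·1 + 1·0 = 59
Rahul: 9·1 + 6·0 + 2·5 + 1·3 = 22
Priya: 9·4 + 6·4 + 2·3 + 1·1 = 67
Hassan: 9·2 + 6·1 + 2·2 + 1·5 = 33
Priya has the highest Borda score (67).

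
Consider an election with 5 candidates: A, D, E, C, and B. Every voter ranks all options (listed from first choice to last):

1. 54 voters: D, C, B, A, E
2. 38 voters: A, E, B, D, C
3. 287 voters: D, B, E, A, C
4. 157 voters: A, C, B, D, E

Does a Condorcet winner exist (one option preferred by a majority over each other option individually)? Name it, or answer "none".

D vs A: 341–195 for D.
D vs E: 498–38 for D.
D vs C: 379–157 for D.
D vs B: 341–195 for D.
D beats every other option head-to-head.

D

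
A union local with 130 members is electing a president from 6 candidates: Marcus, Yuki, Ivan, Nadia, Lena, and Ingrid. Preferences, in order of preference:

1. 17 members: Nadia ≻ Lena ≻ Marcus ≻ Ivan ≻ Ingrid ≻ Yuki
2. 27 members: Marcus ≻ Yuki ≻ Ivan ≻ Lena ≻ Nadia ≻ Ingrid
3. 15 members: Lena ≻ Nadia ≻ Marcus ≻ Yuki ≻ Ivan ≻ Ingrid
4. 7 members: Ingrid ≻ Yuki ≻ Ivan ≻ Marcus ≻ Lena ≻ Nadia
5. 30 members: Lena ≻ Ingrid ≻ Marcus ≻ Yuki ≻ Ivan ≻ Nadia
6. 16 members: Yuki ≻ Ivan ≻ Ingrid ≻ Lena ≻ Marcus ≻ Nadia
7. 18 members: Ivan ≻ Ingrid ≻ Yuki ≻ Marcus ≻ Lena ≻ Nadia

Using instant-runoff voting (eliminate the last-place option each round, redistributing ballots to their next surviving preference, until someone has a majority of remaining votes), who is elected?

Yuki

Round 1: Marcus 27, Yuki 16, Ivan 18, Nadia 17, Lena 45, Ingrid 7. Eliminate Ingrid.
Round 2: Marcus 27, Yuki 23, Ivan 18, Nadia 17, Lena 45. Eliminate Nadia.
Round 3: Marcus 27, Yuki 23, Ivan 18, Lena 62. Eliminate Ivan.
Round 4: Marcus 27, Yuki 41, Lena 62. Eliminate Marcus.
Round 5: Yuki 68, Lena 62. Yuki has a majority.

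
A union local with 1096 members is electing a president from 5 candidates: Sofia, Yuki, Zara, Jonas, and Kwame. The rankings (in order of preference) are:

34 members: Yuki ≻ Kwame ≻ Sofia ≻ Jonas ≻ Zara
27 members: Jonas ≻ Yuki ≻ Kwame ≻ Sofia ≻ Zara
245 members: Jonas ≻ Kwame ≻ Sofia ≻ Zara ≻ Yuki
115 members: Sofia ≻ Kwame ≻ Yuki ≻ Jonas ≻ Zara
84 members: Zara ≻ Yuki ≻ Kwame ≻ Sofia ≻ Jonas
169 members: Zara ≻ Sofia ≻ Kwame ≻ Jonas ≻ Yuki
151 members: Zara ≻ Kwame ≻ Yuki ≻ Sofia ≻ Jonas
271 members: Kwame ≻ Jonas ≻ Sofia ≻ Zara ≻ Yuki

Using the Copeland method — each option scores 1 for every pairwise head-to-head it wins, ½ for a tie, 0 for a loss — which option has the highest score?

Kwame

Sofia: beats Yuki, Zara, and Jonas; loses to Kwame → score 3.
Yuki: loses to Sofia, Zara, Jonas, and Kwame → score 0.
Zara: beats Yuki; loses to Sofia, Jonas, and Kwame → score 1.
Jonas: beats Yuki and Zara; loses to Sofia and Kwame → score 2.
Kwame: beats Sofia, Yuki, Zara, and Jonas → score 4.
Kwame has the best pairwise record.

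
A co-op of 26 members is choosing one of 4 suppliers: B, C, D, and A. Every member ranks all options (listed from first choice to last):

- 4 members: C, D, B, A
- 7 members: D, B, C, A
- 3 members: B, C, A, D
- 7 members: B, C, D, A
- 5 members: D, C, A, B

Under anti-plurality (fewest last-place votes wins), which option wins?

Last-place votes: B 5, C 0, D 3, A 18.
C is ranked last by the fewest voters, so C wins.

C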